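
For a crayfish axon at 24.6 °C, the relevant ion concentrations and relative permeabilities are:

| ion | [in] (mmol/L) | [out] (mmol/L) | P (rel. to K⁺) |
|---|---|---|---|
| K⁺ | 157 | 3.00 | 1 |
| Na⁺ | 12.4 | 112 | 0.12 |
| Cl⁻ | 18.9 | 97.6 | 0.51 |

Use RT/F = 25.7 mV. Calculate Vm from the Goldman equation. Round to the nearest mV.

-53 mV

Vm = 25.7 · ln[(Σ P·[cation]ₒ + Σ P·[anion]ᵢ) / (Σ P·[cation]ᵢ + Σ P·[anion]ₒ)]
Numerator = 1×3.00 + 0.12×112 + 0.51×18.9 = 26.08
Denominator = 1×157 + 0.12×12.4 + 0.51×97.6 = 208.3
Vm = 25.7 · ln(0.12522) = 25.7 × (-2.0777) = -53.40 mV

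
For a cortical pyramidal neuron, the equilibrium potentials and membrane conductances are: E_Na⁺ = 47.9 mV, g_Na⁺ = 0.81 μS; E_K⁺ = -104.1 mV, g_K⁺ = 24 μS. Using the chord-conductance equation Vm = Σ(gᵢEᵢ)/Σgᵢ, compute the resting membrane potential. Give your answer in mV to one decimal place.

Σ gᵢEᵢ = 0.81·(47.9) + 24·(-104.1) = -2459.60
Σ gᵢ = 0.81 + 24 = 24.81
Vm = -2459.60 / 24.81 = -99.14 mV

-99.1 mV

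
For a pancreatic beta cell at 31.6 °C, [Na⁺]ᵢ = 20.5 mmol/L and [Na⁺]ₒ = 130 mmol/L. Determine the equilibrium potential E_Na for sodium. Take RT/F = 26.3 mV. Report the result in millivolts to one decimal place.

48.6 mV

E = (26.3/z) · ln([Na⁺]_out/[Na⁺]_in) with z = +1.
= (26.3/1) · ln(130/20.5) = 26.30 · ln(6.341)
= 26.30 · (1.8471) = 48.58 mV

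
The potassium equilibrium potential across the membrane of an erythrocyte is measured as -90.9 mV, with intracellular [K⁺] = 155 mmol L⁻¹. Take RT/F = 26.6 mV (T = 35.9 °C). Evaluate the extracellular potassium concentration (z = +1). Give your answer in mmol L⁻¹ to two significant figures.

5.1 mmol L⁻¹

Nernst: E = (26.6/1) · ln([out]/[in]), so ln([out]/[in]) = -90.9 × 1 / 26.6 = -3.4173.
[out]/[in] = e^(-3.4173) = 0.0328.
[out] = 0.0328 × 155 = 5.084 mmol L⁻¹.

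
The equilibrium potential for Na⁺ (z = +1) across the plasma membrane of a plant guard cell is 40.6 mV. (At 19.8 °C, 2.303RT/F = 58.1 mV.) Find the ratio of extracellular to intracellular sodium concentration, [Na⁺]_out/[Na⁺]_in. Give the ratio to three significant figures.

log₁₀([out]/[in]) = E·z/(58.1) = 40.6 × 1 / 58.1 = 0.6988
[out]/[in] = 10^(0.6988) = 4.998

5.00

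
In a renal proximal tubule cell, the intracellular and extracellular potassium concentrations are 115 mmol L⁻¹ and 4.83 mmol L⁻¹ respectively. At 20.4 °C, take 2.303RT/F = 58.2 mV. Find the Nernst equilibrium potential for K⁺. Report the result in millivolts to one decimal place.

-80.1 mV

E = (58.2/z) · log₁₀([K⁺]_out/[K⁺]_in) with z = +1.
= (58.2/1) · log₁₀(4.83/115) = 58.20 · log₁₀(0.042)
= 58.20 · (-1.3768) = -80.13 mV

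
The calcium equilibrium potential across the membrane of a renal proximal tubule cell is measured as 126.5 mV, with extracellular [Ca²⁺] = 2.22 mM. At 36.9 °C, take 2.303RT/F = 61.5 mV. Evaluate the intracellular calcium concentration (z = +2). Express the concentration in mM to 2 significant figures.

0.00017 mM

Nernst: E = (61.5/2) · log₁₀([out]/[in]), so log₁₀([out]/[in]) = 126.5 × 2 / 61.5 = 4.1138.
[out]/[in] = 10^(4.1138) = 1.3e+04.
[in] = 2.22 / 1.3e+04 = 0.0001708 mM.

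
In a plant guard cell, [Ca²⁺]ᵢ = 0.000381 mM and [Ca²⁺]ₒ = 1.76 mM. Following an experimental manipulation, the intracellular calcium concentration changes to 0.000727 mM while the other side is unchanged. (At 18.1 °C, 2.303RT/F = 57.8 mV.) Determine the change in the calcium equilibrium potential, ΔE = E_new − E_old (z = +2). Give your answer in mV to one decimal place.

E_old = (57.8/2)·log₁₀(1.76/0.000381) = 105.91 mV
E_new = (57.8/2)·log₁₀(1.76/0.000727) = 97.80 mV
ΔE = 97.80 − (105.91) = -8.11 mV

-8.1 mV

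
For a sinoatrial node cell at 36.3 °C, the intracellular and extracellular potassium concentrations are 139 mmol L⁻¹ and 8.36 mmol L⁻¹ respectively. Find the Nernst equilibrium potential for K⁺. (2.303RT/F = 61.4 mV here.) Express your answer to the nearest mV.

E = (61.4/z) · log₁₀([K⁺]_out/[K⁺]_in) with z = +1.
= (61.4/1) · log₁₀(8.36/139) = 61.40 · log₁₀(0.06014)
= 61.40 · (-1.2208) = -74.96 mV

-75 mV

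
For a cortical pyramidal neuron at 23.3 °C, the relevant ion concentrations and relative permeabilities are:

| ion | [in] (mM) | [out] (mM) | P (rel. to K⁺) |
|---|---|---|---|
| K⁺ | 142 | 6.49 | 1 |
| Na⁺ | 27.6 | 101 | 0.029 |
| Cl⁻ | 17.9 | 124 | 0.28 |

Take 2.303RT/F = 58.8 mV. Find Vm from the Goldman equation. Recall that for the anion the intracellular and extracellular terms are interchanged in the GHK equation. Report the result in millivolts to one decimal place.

-64.1 mV

Vm = 58.8 · log₁₀[(Σ P·[cation]ₒ + Σ P·[anion]ᵢ) / (Σ P·[cation]ᵢ + Σ P·[anion]ₒ)]
Numerator = 1×6.49 + 0.029×101 + 0.28×17.9 = 14.43
Denominator = 1×142 + 0.029×27.6 + 0.28×124 = 177.5
Vm = 58.8 · log₁₀(0.081292) = 58.8 × (-1.0900) = -64.09 mV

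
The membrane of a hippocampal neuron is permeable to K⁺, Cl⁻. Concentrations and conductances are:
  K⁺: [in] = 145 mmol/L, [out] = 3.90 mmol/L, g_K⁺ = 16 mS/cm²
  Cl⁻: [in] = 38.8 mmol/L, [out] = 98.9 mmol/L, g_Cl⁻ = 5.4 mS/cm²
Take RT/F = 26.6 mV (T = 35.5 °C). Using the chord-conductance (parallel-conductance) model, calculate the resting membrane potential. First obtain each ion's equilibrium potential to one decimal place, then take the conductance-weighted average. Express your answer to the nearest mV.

-78 mV

E_K⁺ = (26.6/1)·ln(3.90/145) = -96.2 mV
E_Cl⁻ = (26.6/-1)·ln(98.9/38.8) = -24.9 mV
Vm = (Σ gᵢEᵢ)/(Σ gᵢ) = (16·-96.2 + 5.4·-24.9) / (16 + 5.4)
= -1673.66 / 21.4 = -78.21 mV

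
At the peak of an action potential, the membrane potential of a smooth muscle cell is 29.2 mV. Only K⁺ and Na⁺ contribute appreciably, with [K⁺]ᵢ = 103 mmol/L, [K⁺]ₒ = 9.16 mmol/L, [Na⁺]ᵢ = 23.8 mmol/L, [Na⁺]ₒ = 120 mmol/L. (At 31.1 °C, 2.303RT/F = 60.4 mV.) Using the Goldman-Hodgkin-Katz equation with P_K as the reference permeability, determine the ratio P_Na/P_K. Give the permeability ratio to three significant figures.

Let α = P_Na/P_K. GHK: Vm = 60.4·log₁₀[(Kₒ + α·Naₒ)/(Kᵢ + α·Naᵢ)].
10^(Vm/60.4) = 10^(29.2/60.4) = 3.044
So 3.044·(Kᵢ + α·Naᵢ) = Kₒ + α·Naₒ → α = (3.044·103.0 − 9.16) / (120.0 − 3.044·23.8)
α = (313.5 − 9.16) / (120.0 − 72.45) = 304.4/47.55 = 6.401

6.40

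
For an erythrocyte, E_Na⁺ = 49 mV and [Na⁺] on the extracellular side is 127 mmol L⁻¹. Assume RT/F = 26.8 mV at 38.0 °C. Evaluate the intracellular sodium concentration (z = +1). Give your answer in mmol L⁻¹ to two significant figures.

20 mmol L⁻¹

Nernst: E = (26.8/1) · ln([out]/[in]), so ln([out]/[in]) = 49.0 × 1 / 26.8 = 1.8284.
[out]/[in] = e^(1.8284) = 6.224.
[in] = 127 / 6.224 = 20.41 mmol L⁻¹.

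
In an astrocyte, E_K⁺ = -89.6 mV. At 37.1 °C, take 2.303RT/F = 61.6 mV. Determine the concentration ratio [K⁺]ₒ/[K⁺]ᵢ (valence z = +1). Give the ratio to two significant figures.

0.035

log₁₀([out]/[in]) = E·z/(61.6) = -89.6 × 1 / 61.6 = -1.4545
[out]/[in] = 10^(-1.4545) = 0.03511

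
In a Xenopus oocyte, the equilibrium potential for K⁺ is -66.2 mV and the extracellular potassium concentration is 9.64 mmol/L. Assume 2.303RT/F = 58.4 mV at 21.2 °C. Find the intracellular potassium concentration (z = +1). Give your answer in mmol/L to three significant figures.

Nernst: E = (58.4/1) · log₁₀([out]/[in]), so log₁₀([out]/[in]) = -66.2 × 1 / 58.4 = -1.1336.
[out]/[in] = 10^(-1.1336) = 0.07353.
[in] = 9.64 / 0.07353 = 131.1 mmol/L.

131 mmol/L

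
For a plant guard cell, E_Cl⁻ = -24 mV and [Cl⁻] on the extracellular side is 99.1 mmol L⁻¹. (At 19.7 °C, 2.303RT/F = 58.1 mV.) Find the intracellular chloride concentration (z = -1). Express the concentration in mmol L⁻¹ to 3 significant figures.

38.3 mmol L⁻¹

Nernst: E = (58.1/-1) · log₁₀([out]/[in]), so log₁₀([out]/[in]) = -24.0 × -1 / 58.1 = 0.4131.
[out]/[in] = 10^(0.4131) = 2.589.
[in] = 99.1 / 2.589 = 38.28 mmol L⁻¹.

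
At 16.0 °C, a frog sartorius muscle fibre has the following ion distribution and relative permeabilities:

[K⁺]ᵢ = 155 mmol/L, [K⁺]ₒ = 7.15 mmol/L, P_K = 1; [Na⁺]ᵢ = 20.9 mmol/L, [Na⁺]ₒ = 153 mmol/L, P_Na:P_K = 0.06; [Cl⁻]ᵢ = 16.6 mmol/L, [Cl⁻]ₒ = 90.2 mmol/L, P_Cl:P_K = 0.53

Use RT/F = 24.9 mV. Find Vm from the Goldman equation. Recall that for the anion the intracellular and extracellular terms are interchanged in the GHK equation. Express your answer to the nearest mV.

Vm = 24.9 · ln[(Σ P·[cation]ₒ + Σ P·[anion]ᵢ) / (Σ P·[cation]ᵢ + Σ P·[anion]ₒ)]
Numerator = 1×7.15 + 0.06×153 + 0.53×16.6 = 25.13
Denominator = 1×155 + 0.06×20.9 + 0.53×90.2 = 204.1
Vm = 24.9 · ln(0.12314) = 24.9 × (-2.0944) = -52.15 mV

-52 mV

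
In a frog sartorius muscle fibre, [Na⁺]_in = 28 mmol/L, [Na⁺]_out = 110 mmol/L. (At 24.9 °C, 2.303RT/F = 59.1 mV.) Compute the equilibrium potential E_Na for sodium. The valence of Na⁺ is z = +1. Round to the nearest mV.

35 mV

E = (59.1/z) · log₁₀([Na⁺]_out/[Na⁺]_in) with z = +1.
= (59.1/1) · log₁₀(110/28) = 59.10 · log₁₀(3.929)
= 59.10 · (0.5942) = 35.12 mV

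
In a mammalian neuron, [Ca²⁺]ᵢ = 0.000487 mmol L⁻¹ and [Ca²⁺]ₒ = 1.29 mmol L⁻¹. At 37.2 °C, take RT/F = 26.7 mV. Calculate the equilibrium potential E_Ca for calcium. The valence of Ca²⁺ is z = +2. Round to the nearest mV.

105 mV

E = (26.7/z) · ln([Ca²⁺]_out/[Ca²⁺]_in) with z = +2.
= (26.7/2) · ln(1.29/0.000487) = 13.35 · ln(2649)
= 13.35 · (7.8819) = 105.22 mV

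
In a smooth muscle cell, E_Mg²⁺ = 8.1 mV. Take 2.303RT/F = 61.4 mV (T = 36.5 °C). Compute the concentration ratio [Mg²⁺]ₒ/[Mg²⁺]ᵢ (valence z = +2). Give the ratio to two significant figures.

log₁₀([out]/[in]) = E·z/(61.4) = 8.1 × 2 / 61.4 = 0.2638
[out]/[in] = 10^(0.2638) = 1.836

1.8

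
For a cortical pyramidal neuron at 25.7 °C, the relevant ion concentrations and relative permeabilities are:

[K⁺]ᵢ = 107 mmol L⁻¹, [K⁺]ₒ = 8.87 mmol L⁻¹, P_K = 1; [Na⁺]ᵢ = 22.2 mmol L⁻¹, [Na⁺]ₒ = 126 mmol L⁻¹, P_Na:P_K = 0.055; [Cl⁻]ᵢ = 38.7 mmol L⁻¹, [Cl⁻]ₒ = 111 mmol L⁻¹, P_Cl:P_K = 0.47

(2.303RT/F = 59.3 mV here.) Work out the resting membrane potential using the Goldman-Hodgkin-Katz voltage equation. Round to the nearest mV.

-40 mV

Vm = 59.3 · log₁₀[(Σ P·[cation]ₒ + Σ P·[anion]ᵢ) / (Σ P·[cation]ᵢ + Σ P·[anion]ₒ)]
Numerator = 1×8.87 + 0.055×126 + 0.47×38.7 = 33.99
Denominator = 1×107 + 0.055×22.2 + 0.47×111 = 160.4
Vm = 59.3 · log₁₀(0.21191) = 59.3 × (-0.6738) = -39.96 mV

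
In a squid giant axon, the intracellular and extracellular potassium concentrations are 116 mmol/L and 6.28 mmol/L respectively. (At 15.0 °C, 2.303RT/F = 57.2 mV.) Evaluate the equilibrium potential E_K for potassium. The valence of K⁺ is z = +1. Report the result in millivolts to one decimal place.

-72.4 mV

E = (57.2/z) · log₁₀([K⁺]_out/[K⁺]_in) with z = +1.
= (57.2/1) · log₁₀(6.28/116) = 57.20 · log₁₀(0.05414)
= 57.20 · (-1.2665) = -72.44 mV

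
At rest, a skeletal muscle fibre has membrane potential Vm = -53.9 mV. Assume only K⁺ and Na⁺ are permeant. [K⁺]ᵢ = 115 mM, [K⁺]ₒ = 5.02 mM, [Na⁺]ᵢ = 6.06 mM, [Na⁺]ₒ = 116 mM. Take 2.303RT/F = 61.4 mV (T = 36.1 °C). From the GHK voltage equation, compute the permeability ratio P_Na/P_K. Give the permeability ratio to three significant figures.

0.0887

Let α = P_Na/P_K. GHK: Vm = 61.4·log₁₀[(Kₒ + α·Naₒ)/(Kᵢ + α·Naᵢ)].
10^(Vm/61.4) = 10^(-53.9/61.4) = 0.13248
So 0.13248·(Kᵢ + α·Naᵢ) = Kₒ + α·Naₒ → α = (0.13248·115.0 − 5.02) / (116.0 − 0.13248·6.06)
α = (15.24 − 5.02) / (116.0 − 0.8028) = 10.22/115.2 = 0.08868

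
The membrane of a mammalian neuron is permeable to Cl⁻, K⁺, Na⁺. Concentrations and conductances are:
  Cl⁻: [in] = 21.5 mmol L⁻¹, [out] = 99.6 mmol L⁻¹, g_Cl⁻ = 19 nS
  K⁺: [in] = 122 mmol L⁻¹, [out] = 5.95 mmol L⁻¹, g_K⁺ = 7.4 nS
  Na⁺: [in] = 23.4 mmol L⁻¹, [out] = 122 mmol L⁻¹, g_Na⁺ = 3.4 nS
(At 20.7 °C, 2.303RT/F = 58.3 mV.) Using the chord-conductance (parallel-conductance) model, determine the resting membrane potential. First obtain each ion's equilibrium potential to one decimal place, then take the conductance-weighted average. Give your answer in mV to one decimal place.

E_Cl⁻ = (58.3/-1)·log₁₀(99.6/21.5) = -38.8 mV
E_K⁺ = (58.3/1)·log₁₀(5.95/122) = -76.5 mV
E_Na⁺ = (58.3/1)·log₁₀(122/23.4) = 41.8 mV
Vm = (Σ gᵢEᵢ)/(Σ gᵢ) = (19·-38.8 + 7.4·-76.5 + 3.4·41.8) / (19 + 7.4 + 3.4)
= -1161.18 / 29.8 = -38.97 mV

-39.0 mV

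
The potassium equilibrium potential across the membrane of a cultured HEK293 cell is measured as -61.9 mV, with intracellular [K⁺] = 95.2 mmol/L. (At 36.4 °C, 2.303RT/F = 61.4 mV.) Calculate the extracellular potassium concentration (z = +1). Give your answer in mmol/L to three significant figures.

Nernst: E = (61.4/1) · log₁₀([out]/[in]), so log₁₀([out]/[in]) = -61.9 × 1 / 61.4 = -1.0081.
[out]/[in] = 10^(-1.0081) = 0.09814.
[out] = 0.09814 × 95.2 = 9.343 mmol/L.

9.34 mmol/L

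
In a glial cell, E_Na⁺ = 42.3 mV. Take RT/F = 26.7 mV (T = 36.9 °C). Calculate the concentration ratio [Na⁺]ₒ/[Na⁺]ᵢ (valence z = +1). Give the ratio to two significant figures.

4.9

ln([out]/[in]) = E·z/(26.7) = 42.3 × 1 / 26.7 = 1.5843
[out]/[in] = e^(1.5843) = 4.876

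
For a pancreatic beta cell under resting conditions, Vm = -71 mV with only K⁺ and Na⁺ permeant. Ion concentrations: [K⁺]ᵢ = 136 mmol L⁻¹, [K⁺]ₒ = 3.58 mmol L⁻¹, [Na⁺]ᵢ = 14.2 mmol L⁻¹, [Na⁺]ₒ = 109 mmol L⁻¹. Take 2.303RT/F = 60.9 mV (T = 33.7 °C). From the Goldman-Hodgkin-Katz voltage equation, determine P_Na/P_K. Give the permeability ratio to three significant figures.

Let α = P_Na/P_K. GHK: Vm = 60.9·log₁₀[(Kₒ + α·Naₒ)/(Kᵢ + α·Naᵢ)].
10^(Vm/60.9) = 10^(-71.0/60.9) = 0.068258
So 0.068258·(Kᵢ + α·Naᵢ) = Kₒ + α·Naₒ → α = (0.068258·136.0 − 3.58) / (109.0 − 0.068258·14.2)
α = (9.283 − 3.58) / (109.0 − 0.9693) = 5.703/108 = 0.05279

0.0528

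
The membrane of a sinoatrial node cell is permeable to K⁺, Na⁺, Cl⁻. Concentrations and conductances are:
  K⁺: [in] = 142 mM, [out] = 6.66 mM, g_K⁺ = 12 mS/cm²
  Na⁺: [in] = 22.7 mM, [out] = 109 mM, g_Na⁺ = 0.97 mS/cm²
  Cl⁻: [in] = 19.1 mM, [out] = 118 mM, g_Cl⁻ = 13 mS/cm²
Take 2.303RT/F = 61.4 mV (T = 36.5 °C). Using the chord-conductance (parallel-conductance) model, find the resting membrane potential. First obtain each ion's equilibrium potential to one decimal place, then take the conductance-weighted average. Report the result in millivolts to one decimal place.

E_K⁺ = (61.4/1)·log₁₀(6.66/142) = -81.6 mV
E_Na⁺ = (61.4/1)·log₁₀(109/22.7) = 41.8 mV
E_Cl⁻ = (61.4/-1)·log₁₀(118/19.1) = -48.6 mV
Vm = (Σ gᵢEᵢ)/(Σ gᵢ) = (12·-81.6 + 0.97·41.8 + 13·-48.6) / (12 + 0.97 + 13)
= -1570.45 / 25.97 = -60.47 mV

-60.5 mV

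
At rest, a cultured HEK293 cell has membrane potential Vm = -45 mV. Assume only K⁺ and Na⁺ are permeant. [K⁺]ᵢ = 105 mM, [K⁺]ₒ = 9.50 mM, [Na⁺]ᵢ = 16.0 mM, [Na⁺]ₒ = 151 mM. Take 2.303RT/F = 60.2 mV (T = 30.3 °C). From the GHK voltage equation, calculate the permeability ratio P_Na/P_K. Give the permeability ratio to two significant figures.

0.063

Let α = P_Na/P_K. GHK: Vm = 60.2·log₁₀[(Kₒ + α·Naₒ)/(Kᵢ + α·Naᵢ)].
10^(Vm/60.2) = 10^(-45.0/60.2) = 0.17885
So 0.17885·(Kᵢ + α·Naᵢ) = Kₒ + α·Naₒ → α = (0.17885·105.0 − 9.5) / (151.0 − 0.17885·16.0)
α = (18.78 − 9.5) / (151.0 − 2.862) = 9.279/148.1 = 0.06264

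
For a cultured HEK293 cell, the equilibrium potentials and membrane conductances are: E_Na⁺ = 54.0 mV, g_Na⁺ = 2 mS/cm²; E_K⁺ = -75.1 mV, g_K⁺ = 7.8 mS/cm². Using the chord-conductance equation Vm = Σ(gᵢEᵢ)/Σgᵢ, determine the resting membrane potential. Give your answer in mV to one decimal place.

Σ gᵢEᵢ = 2·(54.0) + 7.8·(-75.1) = -477.78
Σ gᵢ = 2 + 7.8 = 9.8
Vm = -477.78 / 9.8 = -48.75 mV

-48.8 mV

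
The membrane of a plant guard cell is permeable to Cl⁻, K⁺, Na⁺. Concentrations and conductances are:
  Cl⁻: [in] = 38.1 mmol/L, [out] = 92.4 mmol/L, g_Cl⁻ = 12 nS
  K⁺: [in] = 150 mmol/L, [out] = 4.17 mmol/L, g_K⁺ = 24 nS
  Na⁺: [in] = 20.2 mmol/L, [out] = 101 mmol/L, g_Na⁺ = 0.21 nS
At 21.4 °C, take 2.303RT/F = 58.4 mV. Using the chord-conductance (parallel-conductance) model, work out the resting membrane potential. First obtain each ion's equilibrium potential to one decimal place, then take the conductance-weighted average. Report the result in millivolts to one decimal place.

E_Cl⁻ = (58.4/-1)·log₁₀(92.4/38.1) = -22.5 mV
E_K⁺ = (58.4/1)·log₁₀(4.17/150) = -90.9 mV
E_Na⁺ = (58.4/1)·log₁₀(101/20.2) = 40.8 mV
Vm = (Σ gᵢEᵢ)/(Σ gᵢ) = (12·-22.5 + 24·-90.9 + 0.21·40.8) / (12 + 24 + 0.21)
= -2443.03 / 36.21 = -67.47 mV

-67.5 mV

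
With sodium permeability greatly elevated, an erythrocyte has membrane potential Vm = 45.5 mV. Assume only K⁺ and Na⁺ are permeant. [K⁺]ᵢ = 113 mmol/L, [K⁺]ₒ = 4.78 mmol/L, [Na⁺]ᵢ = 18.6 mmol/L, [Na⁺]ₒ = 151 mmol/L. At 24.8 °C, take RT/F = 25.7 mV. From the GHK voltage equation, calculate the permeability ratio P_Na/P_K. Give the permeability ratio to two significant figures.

16

Let α = P_Na/P_K. GHK: Vm = 25.7·ln[(Kₒ + α·Naₒ)/(Kᵢ + α·Naᵢ)].
e^(Vm/25.7) = e^(45.5/25.7) = 5.8734
So 5.8734·(Kᵢ + α·Naᵢ) = Kₒ + α·Naₒ → α = (5.8734·113.0 − 4.78) / (151.0 − 5.8734·18.6)
α = (663.7 − 4.78) / (151.0 − 109.2) = 658.9/41.76 = 15.78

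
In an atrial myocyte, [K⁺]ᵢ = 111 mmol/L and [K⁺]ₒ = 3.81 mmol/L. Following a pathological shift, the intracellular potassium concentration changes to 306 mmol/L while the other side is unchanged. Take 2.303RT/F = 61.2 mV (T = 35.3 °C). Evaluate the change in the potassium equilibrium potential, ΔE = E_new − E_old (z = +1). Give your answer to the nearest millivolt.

E_old = (61.2/1)·log₁₀(3.81/111) = -89.62 mV
E_new = (61.2/1)·log₁₀(3.81/306) = -116.57 mV
ΔE = -116.57 − (-89.62) = -26.95 mV

-27 mV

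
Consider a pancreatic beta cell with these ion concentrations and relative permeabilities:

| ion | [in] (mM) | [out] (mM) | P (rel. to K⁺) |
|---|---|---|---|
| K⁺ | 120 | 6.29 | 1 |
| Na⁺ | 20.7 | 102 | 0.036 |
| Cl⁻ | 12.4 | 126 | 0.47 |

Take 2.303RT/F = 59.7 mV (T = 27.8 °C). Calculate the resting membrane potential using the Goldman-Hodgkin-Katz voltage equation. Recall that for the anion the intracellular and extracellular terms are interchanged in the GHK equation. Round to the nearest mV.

Vm = 59.7 · log₁₀[(Σ P·[cation]ₒ + Σ P·[anion]ᵢ) / (Σ P·[cation]ᵢ + Σ P·[anion]ₒ)]
Numerator = 1×6.29 + 0.036×102 + 0.47×12.4 = 15.79
Denominator = 1×120 + 0.036×20.7 + 0.47×126 = 180
Vm = 59.7 · log₁₀(0.087739) = 59.7 × (-1.0568) = -63.09 mV

-63 mV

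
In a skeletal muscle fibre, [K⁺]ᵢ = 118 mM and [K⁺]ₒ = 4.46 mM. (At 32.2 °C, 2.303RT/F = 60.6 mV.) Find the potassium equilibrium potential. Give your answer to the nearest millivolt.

E = (60.6/z) · log₁₀([K⁺]_out/[K⁺]_in) with z = +1.
= (60.6/1) · log₁₀(4.46/118) = 60.60 · log₁₀(0.0378)
= 60.60 · (-1.4225) = -86.21 mV

-86 mV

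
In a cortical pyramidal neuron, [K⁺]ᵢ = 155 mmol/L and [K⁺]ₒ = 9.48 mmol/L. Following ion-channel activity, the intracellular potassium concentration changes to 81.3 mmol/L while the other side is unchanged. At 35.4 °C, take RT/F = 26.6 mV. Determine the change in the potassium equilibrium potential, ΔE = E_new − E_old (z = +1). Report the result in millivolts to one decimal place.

17.2 mV

E_old = (26.6/1)·ln(9.48/155) = -74.33 mV
E_new = (26.6/1)·ln(9.48/81.3) = -57.16 mV
ΔE = -57.16 − (-74.33) = 17.16 mV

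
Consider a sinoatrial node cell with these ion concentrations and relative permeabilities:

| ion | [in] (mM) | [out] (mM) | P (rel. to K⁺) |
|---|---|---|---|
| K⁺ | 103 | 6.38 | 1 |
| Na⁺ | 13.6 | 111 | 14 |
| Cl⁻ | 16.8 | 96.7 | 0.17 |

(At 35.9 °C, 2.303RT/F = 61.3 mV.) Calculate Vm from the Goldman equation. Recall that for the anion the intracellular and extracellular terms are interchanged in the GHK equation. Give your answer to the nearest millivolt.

43 mV

Vm = 61.3 · log₁₀[(Σ P·[cation]ₒ + Σ P·[anion]ᵢ) / (Σ P·[cation]ᵢ + Σ P·[anion]ₒ)]
Numerator = 1×6.38 + 14×111 + 0.17×16.8 = 1563
Denominator = 1×103 + 14×13.6 + 0.17×96.7 = 309.8
Vm = 61.3 · log₁₀(5.0453) = 61.3 × (0.7029) = 43.09 mV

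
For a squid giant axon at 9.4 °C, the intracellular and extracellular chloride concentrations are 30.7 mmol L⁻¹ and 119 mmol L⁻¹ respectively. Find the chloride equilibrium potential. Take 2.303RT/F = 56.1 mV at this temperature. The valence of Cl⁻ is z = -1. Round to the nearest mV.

-33 mV

E = (56.1/z) · log₁₀([Cl⁻]_out/[Cl⁻]_in) with z = -1.
For an anion, dividing by z = -1 reverses the sign.
= (56.1/-1) · log₁₀(119/30.7) = -56.10 · log₁₀(3.876)
= -56.10 · (0.5884) = -33.01 mV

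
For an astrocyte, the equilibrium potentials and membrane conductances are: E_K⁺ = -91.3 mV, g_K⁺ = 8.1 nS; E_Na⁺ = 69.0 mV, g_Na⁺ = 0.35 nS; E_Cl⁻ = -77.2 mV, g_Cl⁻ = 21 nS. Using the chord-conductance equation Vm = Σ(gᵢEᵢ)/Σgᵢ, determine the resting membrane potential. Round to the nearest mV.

-79 mV

Σ gᵢEᵢ = 8.1·(-91.3) + 0.35·(69.0) + 21·(-77.2) = -2336.58
Σ gᵢ = 8.1 + 0.35 + 21 = 29.45
Vm = -2336.58 / 29.45 = -79.34 mV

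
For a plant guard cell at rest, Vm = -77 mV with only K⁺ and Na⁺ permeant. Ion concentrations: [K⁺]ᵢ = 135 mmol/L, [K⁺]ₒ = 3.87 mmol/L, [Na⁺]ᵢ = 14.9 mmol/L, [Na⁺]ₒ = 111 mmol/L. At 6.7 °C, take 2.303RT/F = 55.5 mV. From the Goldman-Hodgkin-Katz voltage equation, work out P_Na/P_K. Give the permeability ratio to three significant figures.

0.0151

Let α = P_Na/P_K. GHK: Vm = 55.5·log₁₀[(Kₒ + α·Naₒ)/(Kᵢ + α·Naᵢ)].
10^(Vm/55.5) = 10^(-77.0/55.5) = 0.040984
So 0.040984·(Kᵢ + α·Naᵢ) = Kₒ + α·Naₒ → α = (0.040984·135.0 − 3.87) / (111.0 − 0.040984·14.9)
α = (5.533 − 3.87) / (111.0 − 0.6107) = 1.663/110.4 = 0.01506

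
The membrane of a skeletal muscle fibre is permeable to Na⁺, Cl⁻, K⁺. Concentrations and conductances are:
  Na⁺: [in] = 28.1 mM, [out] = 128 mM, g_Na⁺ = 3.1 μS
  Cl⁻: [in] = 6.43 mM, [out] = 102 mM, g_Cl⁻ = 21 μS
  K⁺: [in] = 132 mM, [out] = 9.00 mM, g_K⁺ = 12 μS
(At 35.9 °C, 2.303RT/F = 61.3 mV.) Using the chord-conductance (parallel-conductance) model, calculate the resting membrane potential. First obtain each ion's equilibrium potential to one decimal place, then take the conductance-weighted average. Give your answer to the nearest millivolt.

-63 mV

E_Na⁺ = (61.3/1)·log₁₀(128/28.1) = 40.4 mV
E_Cl⁻ = (61.3/-1)·log₁₀(102/6.43) = -73.6 mV
E_K⁺ = (61.3/1)·log₁₀(9.00/132) = -71.5 mV
Vm = (Σ gᵢEᵢ)/(Σ gᵢ) = (3.1·40.4 + 21·-73.6 + 12·-71.5) / (3.1 + 21 + 12)
= -2278.36 / 36.1 = -63.11 mV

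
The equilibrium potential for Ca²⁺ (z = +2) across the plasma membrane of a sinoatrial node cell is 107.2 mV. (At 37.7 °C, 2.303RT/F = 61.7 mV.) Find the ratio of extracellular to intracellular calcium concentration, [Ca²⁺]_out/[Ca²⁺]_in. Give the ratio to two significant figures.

3000

log₁₀([out]/[in]) = E·z/(61.7) = 107.2 × 2 / 61.7 = 3.4749
[out]/[in] = 10^(3.4749) = 2985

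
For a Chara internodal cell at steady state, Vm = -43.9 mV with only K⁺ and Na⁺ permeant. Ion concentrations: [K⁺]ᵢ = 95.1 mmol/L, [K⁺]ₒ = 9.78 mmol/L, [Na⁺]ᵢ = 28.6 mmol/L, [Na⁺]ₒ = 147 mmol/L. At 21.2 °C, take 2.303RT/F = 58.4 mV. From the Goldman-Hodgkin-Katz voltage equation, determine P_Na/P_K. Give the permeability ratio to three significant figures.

0.0498

Let α = P_Na/P_K. GHK: Vm = 58.4·log₁₀[(Kₒ + α·Naₒ)/(Kᵢ + α·Naᵢ)].
10^(Vm/58.4) = 10^(-43.9/58.4) = 0.17713
So 0.17713·(Kᵢ + α·Naᵢ) = Kₒ + α·Naₒ → α = (0.17713·95.1 − 9.78) / (147.0 − 0.17713·28.6)
α = (16.84 − 9.78) / (147.0 − 5.066) = 7.065/141.9 = 0.04978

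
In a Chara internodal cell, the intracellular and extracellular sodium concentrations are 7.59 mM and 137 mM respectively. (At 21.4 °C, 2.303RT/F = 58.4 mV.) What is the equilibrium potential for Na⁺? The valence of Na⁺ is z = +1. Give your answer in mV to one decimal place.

73.4 mV

E = (58.4/z) · log₁₀([Na⁺]_out/[Na⁺]_in) with z = +1.
= (58.4/1) · log₁₀(137/7.59) = 58.40 · log₁₀(18.05)
= 58.40 · (1.2565) = 73.38 mV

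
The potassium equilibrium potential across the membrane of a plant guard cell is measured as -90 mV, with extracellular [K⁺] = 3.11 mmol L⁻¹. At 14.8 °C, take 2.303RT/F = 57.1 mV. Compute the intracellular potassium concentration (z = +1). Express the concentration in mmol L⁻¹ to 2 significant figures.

Nernst: E = (57.1/1) · log₁₀([out]/[in]), so log₁₀([out]/[in]) = -90.0 × 1 / 57.1 = -1.5762.
[out]/[in] = 10^(-1.5762) = 0.02653.
[in] = 3.11 / 0.02653 = 117.2 mmol L⁻¹.

120 mmol L⁻¹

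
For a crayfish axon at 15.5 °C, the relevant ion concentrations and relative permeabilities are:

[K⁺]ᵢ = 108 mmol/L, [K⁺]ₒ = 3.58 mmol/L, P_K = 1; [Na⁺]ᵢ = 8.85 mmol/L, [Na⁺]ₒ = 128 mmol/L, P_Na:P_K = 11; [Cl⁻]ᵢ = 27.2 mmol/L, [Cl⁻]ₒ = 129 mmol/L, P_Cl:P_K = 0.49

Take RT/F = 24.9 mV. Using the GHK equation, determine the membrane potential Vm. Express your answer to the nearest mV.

42 mV

Vm = 24.9 · ln[(Σ P·[cation]ₒ + Σ P·[anion]ᵢ) / (Σ P·[cation]ᵢ + Σ P·[anion]ₒ)]
Numerator = 1×3.58 + 11×128 + 0.49×27.2 = 1425
Denominator = 1×108 + 11×8.85 + 0.49×129 = 268.6
Vm = 24.9 · ln(5.3057) = 24.9 × (1.6688) = 41.55 mV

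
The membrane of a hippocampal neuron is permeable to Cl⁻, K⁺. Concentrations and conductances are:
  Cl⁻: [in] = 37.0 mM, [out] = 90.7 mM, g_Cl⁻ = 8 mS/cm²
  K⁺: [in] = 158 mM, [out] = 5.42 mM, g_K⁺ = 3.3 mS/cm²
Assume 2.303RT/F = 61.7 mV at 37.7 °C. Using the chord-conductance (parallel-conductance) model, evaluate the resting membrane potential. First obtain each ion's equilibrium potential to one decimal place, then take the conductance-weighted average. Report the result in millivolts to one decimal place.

-43.4 mV

E_Cl⁻ = (61.7/-1)·log₁₀(90.7/37.0) = -24.0 mV
E_K⁺ = (61.7/1)·log₁₀(5.42/158) = -90.4 mV
Vm = (Σ gᵢEᵢ)/(Σ gᵢ) = (8·-24.0 + 3.3·-90.4) / (8 + 3.3)
= -490.32 / 11.3 = -43.39 mV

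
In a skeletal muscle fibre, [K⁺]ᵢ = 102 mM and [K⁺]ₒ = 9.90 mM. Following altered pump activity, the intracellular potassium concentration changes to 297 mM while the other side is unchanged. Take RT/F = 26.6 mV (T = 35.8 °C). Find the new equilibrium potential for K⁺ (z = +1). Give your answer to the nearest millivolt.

After the shift: [K⁺]_out = 9.90, [K⁺]_in = 297 mM.
E_new = (26.6/1)·ln(9.90/297) = 26.60 · (-3.4012) = -90.47 mV

-90 mV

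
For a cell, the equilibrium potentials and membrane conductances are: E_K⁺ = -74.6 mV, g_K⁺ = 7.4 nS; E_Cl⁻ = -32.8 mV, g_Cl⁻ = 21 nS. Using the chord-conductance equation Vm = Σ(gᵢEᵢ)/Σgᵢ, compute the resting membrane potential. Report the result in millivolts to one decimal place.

Σ gᵢEᵢ = 7.4·(-74.6) + 21·(-32.8) = -1240.84
Σ gᵢ = 7.4 + 21 = 28.4
Vm = -1240.84 / 28.4 = -43.69 mV

-43.7 mV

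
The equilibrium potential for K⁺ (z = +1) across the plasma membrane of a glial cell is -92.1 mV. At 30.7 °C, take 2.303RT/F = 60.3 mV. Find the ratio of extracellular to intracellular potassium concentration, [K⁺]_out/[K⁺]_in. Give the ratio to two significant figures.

0.030

log₁₀([out]/[in]) = E·z/(60.3) = -92.1 × 1 / 60.3 = -1.5274
[out]/[in] = 10^(-1.5274) = 0.02969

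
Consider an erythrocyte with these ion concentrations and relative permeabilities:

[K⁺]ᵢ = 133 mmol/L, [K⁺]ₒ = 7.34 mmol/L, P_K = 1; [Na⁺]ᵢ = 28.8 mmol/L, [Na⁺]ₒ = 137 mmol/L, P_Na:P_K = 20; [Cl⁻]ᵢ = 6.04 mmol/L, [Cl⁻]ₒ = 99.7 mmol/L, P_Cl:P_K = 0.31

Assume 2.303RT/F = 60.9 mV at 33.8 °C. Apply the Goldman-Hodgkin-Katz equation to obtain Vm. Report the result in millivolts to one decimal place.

34.7 mV

Vm = 60.9 · log₁₀[(Σ P·[cation]ₒ + Σ P·[anion]ᵢ) / (Σ P·[cation]ᵢ + Σ P·[anion]ₒ)]
Numerator = 1×7.34 + 20×137 + 0.31×6.04 = 2749
Denominator = 1×133 + 20×28.8 + 0.31×99.7 = 739.9
Vm = 60.9 · log₁₀(3.7156) = 60.9 × (0.5700) = 34.71 mV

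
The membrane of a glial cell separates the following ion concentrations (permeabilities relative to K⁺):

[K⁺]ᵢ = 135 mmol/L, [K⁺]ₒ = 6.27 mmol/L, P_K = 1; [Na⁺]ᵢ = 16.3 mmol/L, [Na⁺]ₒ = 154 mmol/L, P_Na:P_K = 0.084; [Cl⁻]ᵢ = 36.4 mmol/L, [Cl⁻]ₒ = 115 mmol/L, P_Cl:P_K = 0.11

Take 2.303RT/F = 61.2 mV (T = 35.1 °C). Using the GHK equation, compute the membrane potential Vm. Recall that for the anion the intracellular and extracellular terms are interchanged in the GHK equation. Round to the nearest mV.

-49 mV

Vm = 61.2 · log₁₀[(Σ P·[cation]ₒ + Σ P·[anion]ᵢ) / (Σ P·[cation]ᵢ + Σ P·[anion]ₒ)]
Numerator = 1×6.27 + 0.084×154 + 0.11×36.4 = 23.21
Denominator = 1×135 + 0.084×16.3 + 0.11×115 = 149
Vm = 61.2 · log₁₀(0.15575) = 61.2 × (-0.8076) = -49.42 mV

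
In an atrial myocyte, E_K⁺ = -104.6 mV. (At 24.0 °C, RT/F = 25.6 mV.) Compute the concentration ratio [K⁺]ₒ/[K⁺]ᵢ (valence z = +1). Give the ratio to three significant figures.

0.0168

ln([out]/[in]) = E·z/(25.6) = -104.6 × 1 / 25.6 = -4.0859
[out]/[in] = e^(-4.0859) = 0.01681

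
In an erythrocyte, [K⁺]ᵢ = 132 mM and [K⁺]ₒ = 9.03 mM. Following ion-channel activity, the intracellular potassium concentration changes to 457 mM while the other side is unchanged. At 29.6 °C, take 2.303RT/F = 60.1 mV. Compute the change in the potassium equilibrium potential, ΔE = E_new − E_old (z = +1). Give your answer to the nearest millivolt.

-32 mV

E_old = (60.1/1)·log₁₀(9.03/132) = -70.01 mV
E_new = (60.1/1)·log₁₀(9.03/457) = -102.42 mV
ΔE = -102.42 − (-70.01) = -32.41 mV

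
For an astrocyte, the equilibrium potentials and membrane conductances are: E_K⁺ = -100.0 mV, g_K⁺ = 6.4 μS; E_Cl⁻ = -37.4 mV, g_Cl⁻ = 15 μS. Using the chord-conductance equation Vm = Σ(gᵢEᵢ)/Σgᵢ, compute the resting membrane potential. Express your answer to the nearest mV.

-56 mV

Σ gᵢEᵢ = 6.4·(-100.0) + 15·(-37.4) = -1201.00
Σ gᵢ = 6.4 + 15 = 21.4
Vm = -1201.00 / 21.4 = -56.12 mV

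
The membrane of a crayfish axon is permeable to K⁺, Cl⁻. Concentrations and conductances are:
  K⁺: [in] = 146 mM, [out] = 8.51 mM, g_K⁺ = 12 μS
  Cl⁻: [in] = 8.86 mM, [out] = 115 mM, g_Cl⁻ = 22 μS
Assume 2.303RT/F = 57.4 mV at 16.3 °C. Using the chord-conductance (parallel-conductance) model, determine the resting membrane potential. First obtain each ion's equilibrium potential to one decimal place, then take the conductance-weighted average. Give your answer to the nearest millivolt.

-66 mV

E_K⁺ = (57.4/1)·log₁₀(8.51/146) = -70.9 mV
E_Cl⁻ = (57.4/-1)·log₁₀(115/8.86) = -63.9 mV
Vm = (Σ gᵢEᵢ)/(Σ gᵢ) = (12·-70.9 + 22·-63.9) / (12 + 22)
= -2256.60 / 34 = -66.37 mV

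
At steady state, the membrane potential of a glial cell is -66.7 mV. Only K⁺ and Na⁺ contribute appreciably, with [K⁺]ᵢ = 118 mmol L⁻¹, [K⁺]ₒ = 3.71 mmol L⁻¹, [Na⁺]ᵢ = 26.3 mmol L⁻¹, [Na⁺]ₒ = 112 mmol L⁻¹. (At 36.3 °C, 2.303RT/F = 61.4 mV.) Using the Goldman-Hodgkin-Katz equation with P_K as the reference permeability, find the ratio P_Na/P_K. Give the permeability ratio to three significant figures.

0.0543

Let α = P_Na/P_K. GHK: Vm = 61.4·log₁₀[(Kₒ + α·Naₒ)/(Kᵢ + α·Naᵢ)].
10^(Vm/61.4) = 10^(-66.7/61.4) = 0.081975
So 0.081975·(Kᵢ + α·Naᵢ) = Kₒ + α·Naₒ → α = (0.081975·118.0 − 3.71) / (112.0 − 0.081975·26.3)
α = (9.673 − 3.71) / (112.0 − 2.156) = 5.963/109.8 = 0.05429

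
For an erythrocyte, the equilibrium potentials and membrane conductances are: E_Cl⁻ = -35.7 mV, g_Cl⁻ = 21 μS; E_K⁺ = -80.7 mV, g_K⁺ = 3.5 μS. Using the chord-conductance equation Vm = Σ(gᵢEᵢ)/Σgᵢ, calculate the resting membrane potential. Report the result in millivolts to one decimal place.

-42.1 mV

Σ gᵢEᵢ = 21·(-35.7) + 3.5·(-80.7) = -1032.15
Σ gᵢ = 21 + 3.5 = 24.5
Vm = -1032.15 / 24.5 = -42.13 mV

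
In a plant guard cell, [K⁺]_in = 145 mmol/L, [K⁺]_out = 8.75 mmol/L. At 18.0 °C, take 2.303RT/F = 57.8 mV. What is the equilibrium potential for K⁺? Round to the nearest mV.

E = (57.8/z) · log₁₀([K⁺]_out/[K⁺]_in) with z = +1.
= (57.8/1) · log₁₀(8.75/145) = 57.80 · log₁₀(0.06034)
= 57.80 · (-1.2194) = -70.48 mV

-70 mV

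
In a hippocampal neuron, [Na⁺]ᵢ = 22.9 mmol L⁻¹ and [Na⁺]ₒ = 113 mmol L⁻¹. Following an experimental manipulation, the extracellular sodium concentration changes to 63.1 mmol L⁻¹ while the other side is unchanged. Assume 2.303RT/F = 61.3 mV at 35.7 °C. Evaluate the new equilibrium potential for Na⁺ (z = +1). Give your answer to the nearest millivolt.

27 mV

After the shift: [Na⁺]_out = 63.1, [Na⁺]_in = 22.9 mmol L⁻¹.
E_new = (61.3/1)·log₁₀(63.1/22.9) = 61.30 · (0.4402) = 26.98 mV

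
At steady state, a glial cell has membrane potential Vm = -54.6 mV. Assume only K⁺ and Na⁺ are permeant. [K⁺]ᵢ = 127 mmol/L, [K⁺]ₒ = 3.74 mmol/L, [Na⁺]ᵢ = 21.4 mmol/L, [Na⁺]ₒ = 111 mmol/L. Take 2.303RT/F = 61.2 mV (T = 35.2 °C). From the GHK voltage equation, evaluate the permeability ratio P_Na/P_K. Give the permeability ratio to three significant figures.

Let α = P_Na/P_K. GHK: Vm = 61.2·log₁₀[(Kₒ + α·Naₒ)/(Kᵢ + α·Naᵢ)].
10^(Vm/61.2) = 10^(-54.6/61.2) = 0.12819
So 0.12819·(Kᵢ + α·Naᵢ) = Kₒ + α·Naₒ → α = (0.12819·127.0 − 3.74) / (111.0 − 0.12819·21.4)
α = (16.28 − 3.74) / (111.0 − 2.743) = 12.54/108.3 = 0.1158

0.116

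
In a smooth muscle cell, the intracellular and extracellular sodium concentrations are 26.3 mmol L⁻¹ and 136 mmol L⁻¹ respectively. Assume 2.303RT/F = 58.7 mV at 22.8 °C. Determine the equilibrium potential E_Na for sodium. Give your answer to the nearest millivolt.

42 mV

E = (58.7/z) · log₁₀([Na⁺]_out/[Na⁺]_in) with z = +1.
= (58.7/1) · log₁₀(136/26.3) = 58.70 · log₁₀(5.171)
= 58.70 · (0.7136) = 41.89 mV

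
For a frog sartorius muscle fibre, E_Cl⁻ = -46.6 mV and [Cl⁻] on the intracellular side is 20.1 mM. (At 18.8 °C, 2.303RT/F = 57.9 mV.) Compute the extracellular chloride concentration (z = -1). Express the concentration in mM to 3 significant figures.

128 mM

Nernst: E = (57.9/-1) · log₁₀([out]/[in]), so log₁₀([out]/[in]) = -46.6 × -1 / 57.9 = 0.8048.
[out]/[in] = 10^(0.8048) = 6.38.
[out] = 6.38 × 20.1 = 128.2 mM.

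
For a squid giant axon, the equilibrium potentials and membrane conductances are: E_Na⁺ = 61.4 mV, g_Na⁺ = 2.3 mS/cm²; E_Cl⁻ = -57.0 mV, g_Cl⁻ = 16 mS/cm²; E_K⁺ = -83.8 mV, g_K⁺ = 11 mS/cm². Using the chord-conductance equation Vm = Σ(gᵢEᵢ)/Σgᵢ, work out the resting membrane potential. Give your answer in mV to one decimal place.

-57.8 mV

Σ gᵢEᵢ = 2.3·(61.4) + 16·(-57.0) + 11·(-83.8) = -1692.58
Σ gᵢ = 2.3 + 16 + 11 = 29.3
Vm = -1692.58 / 29.3 = -57.77 mV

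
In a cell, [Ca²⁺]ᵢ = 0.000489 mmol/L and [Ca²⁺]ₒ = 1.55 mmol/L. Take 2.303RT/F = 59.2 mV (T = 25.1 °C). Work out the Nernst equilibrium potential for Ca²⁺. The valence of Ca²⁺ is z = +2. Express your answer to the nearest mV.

E = (59.2/z) · log₁₀([Ca²⁺]_out/[Ca²⁺]_in) with z = +2.
= (59.2/2) · log₁₀(1.55/0.000489) = 29.60 · log₁₀(3170)
= 29.60 · (3.5010) = 103.63 mV

104 mV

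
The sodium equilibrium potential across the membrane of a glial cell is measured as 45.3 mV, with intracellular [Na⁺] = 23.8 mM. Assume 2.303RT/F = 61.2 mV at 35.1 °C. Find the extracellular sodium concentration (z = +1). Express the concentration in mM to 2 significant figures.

Nernst: E = (61.2/1) · log₁₀([out]/[in]), so log₁₀([out]/[in]) = 45.3 × 1 / 61.2 = 0.7402.
[out]/[in] = 10^(0.7402) = 5.498.
[out] = 5.498 × 23.8 = 130.8 mM.

130 mM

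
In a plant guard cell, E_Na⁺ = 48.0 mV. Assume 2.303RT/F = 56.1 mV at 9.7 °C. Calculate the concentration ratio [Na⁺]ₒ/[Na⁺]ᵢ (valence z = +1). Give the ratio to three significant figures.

log₁₀([out]/[in]) = E·z/(56.1) = 48.0 × 1 / 56.1 = 0.8556
[out]/[in] = 10^(0.8556) = 7.172

7.17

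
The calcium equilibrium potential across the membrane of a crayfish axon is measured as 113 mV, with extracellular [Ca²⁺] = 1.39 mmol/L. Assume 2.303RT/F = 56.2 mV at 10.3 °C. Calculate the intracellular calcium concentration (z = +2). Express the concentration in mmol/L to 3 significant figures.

Nernst: E = (56.2/2) · log₁₀([out]/[in]), so log₁₀([out]/[in]) = 113.0 × 2 / 56.2 = 4.0214.
[out]/[in] = 10^(4.0214) = 1.05e+04.
[in] = 1.39 / 1.05e+04 = 0.0001323 mmol/L.

0.000132 mmol/L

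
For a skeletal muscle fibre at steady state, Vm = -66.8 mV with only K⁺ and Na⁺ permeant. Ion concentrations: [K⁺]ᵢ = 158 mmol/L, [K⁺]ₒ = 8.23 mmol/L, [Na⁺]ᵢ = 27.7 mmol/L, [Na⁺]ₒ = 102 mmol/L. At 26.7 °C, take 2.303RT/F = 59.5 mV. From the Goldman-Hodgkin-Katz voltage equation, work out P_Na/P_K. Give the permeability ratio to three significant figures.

Let α = P_Na/P_K. GHK: Vm = 59.5·log₁₀[(Kₒ + α·Naₒ)/(Kᵢ + α·Naᵢ)].
10^(Vm/59.5) = 10^(-66.8/59.5) = 0.07539
So 0.07539·(Kᵢ + α·Naᵢ) = Kₒ + α·Naₒ → α = (0.07539·158.0 − 8.23) / (102.0 − 0.07539·27.7)
α = (11.91 − 8.23) / (102.0 − 2.088) = 3.682/99.91 = 0.03685

0.0368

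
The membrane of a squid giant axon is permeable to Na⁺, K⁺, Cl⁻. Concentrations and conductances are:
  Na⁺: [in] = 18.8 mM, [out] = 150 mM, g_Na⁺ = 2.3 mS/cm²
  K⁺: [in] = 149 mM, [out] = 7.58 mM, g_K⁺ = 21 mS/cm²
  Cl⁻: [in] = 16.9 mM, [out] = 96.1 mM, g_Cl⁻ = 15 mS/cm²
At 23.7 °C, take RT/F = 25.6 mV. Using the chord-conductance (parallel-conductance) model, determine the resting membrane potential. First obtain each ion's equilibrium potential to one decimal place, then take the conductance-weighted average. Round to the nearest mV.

-56 mV

E_Na⁺ = (25.6/1)·ln(150/18.8) = 53.2 mV
E_K⁺ = (25.6/1)·ln(7.58/149) = -76.2 mV
E_Cl⁻ = (25.6/-1)·ln(96.1/16.9) = -44.5 mV
Vm = (Σ gᵢEᵢ)/(Σ gᵢ) = (2.3·53.2 + 21·-76.2 + 15·-44.5) / (2.3 + 21 + 15)
= -2145.34 / 38.3 = -56.01 mV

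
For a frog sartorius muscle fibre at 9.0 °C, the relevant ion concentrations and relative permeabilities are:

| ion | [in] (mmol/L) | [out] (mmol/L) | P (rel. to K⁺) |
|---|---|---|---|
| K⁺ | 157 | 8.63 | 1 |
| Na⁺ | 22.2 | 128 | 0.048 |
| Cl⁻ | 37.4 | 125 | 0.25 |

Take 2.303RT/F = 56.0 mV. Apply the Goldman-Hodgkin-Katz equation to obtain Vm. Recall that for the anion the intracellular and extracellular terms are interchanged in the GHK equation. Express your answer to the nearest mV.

-50 mV

Vm = 56.0 · log₁₀[(Σ P·[cation]ₒ + Σ P·[anion]ᵢ) / (Σ P·[cation]ᵢ + Σ P·[anion]ₒ)]
Numerator = 1×8.63 + 0.048×128 + 0.25×37.4 = 24.12
Denominator = 1×157 + 0.048×22.2 + 0.25×125 = 189.3
Vm = 56.0 · log₁₀(0.12743) = 56.0 × (-0.8947) = -50.11 mV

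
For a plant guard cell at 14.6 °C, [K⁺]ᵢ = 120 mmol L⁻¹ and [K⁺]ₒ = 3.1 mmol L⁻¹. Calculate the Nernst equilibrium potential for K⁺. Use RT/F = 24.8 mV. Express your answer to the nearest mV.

E = (24.8/z) · ln([K⁺]_out/[K⁺]_in) with z = +1.
= (24.8/1) · ln(3.1/120) = 24.80 · ln(0.02583)
= 24.80 · (-3.6561) = -90.67 mV

-91 mV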